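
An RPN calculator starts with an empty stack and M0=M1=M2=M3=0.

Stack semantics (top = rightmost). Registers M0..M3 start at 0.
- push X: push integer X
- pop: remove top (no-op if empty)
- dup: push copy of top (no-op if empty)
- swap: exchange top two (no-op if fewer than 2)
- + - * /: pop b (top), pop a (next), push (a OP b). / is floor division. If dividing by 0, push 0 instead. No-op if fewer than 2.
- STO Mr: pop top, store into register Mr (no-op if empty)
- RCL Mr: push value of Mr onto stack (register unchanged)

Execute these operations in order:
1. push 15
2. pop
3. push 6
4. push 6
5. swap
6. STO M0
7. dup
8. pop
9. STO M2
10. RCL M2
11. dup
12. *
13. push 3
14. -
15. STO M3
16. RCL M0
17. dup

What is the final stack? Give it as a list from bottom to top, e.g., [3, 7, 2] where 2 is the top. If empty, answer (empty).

After op 1 (push 15): stack=[15] mem=[0,0,0,0]
After op 2 (pop): stack=[empty] mem=[0,0,0,0]
After op 3 (push 6): stack=[6] mem=[0,0,0,0]
After op 4 (push 6): stack=[6,6] mem=[0,0,0,0]
After op 5 (swap): stack=[6,6] mem=[0,0,0,0]
After op 6 (STO M0): stack=[6] mem=[6,0,0,0]
After op 7 (dup): stack=[6,6] mem=[6,0,0,0]
After op 8 (pop): stack=[6] mem=[6,0,0,0]
After op 9 (STO M2): stack=[empty] mem=[6,0,6,0]
After op 10 (RCL M2): stack=[6] mem=[6,0,6,0]
After op 11 (dup): stack=[6,6] mem=[6,0,6,0]
After op 12 (*): stack=[36] mem=[6,0,6,0]
After op 13 (push 3): stack=[36,3] mem=[6,0,6,0]
After op 14 (-): stack=[33] mem=[6,0,6,0]
After op 15 (STO M3): stack=[empty] mem=[6,0,6,33]
After op 16 (RCL M0): stack=[6] mem=[6,0,6,33]
After op 17 (dup): stack=[6,6] mem=[6,0,6,33]

Answer: [6, 6]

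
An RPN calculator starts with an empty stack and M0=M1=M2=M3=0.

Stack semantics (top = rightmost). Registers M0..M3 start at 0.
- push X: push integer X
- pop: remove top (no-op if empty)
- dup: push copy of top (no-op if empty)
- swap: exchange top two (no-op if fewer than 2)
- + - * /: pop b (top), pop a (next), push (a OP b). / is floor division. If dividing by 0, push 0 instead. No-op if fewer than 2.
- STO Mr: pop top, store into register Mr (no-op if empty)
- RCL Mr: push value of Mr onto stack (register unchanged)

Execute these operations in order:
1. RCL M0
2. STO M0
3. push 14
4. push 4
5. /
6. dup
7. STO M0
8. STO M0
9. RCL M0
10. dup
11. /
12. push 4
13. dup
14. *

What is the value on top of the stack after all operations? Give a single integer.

After op 1 (RCL M0): stack=[0] mem=[0,0,0,0]
After op 2 (STO M0): stack=[empty] mem=[0,0,0,0]
After op 3 (push 14): stack=[14] mem=[0,0,0,0]
After op 4 (push 4): stack=[14,4] mem=[0,0,0,0]
After op 5 (/): stack=[3] mem=[0,0,0,0]
After op 6 (dup): stack=[3,3] mem=[0,0,0,0]
After op 7 (STO M0): stack=[3] mem=[3,0,0,0]
After op 8 (STO M0): stack=[empty] mem=[3,0,0,0]
After op 9 (RCL M0): stack=[3] mem=[3,0,0,0]
After op 10 (dup): stack=[3,3] mem=[3,0,0,0]
After op 11 (/): stack=[1] mem=[3,0,0,0]
After op 12 (push 4): stack=[1,4] mem=[3,0,0,0]
After op 13 (dup): stack=[1,4,4] mem=[3,0,0,0]
After op 14 (*): stack=[1,16] mem=[3,0,0,0]

Answer: 16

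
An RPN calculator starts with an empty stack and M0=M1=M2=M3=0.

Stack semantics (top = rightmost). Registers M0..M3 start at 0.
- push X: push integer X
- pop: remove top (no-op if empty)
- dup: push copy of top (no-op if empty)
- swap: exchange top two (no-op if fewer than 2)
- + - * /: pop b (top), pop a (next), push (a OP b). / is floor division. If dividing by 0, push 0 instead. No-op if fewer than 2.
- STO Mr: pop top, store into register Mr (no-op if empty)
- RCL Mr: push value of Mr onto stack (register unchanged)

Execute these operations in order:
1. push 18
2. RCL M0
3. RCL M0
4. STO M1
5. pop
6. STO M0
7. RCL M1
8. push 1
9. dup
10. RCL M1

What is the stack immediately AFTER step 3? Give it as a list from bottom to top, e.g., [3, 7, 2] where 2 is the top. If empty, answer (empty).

After op 1 (push 18): stack=[18] mem=[0,0,0,0]
After op 2 (RCL M0): stack=[18,0] mem=[0,0,0,0]
After op 3 (RCL M0): stack=[18,0,0] mem=[0,0,0,0]

[18, 0, 0]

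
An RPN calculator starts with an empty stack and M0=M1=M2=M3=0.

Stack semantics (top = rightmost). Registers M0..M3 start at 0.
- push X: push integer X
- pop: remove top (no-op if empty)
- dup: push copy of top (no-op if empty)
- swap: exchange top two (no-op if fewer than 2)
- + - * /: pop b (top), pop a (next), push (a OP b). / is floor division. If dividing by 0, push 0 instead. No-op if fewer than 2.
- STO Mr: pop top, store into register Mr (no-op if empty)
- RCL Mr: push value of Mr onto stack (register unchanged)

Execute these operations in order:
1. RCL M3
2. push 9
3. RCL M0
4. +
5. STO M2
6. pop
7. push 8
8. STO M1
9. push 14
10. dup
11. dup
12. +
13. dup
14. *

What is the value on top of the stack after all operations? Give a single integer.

After op 1 (RCL M3): stack=[0] mem=[0,0,0,0]
After op 2 (push 9): stack=[0,9] mem=[0,0,0,0]
After op 3 (RCL M0): stack=[0,9,0] mem=[0,0,0,0]
After op 4 (+): stack=[0,9] mem=[0,0,0,0]
After op 5 (STO M2): stack=[0] mem=[0,0,9,0]
After op 6 (pop): stack=[empty] mem=[0,0,9,0]
After op 7 (push 8): stack=[8] mem=[0,0,9,0]
After op 8 (STO M1): stack=[empty] mem=[0,8,9,0]
After op 9 (push 14): stack=[14] mem=[0,8,9,0]
After op 10 (dup): stack=[14,14] mem=[0,8,9,0]
After op 11 (dup): stack=[14,14,14] mem=[0,8,9,0]
After op 12 (+): stack=[14,28] mem=[0,8,9,0]
After op 13 (dup): stack=[14,28,28] mem=[0,8,9,0]
After op 14 (*): stack=[14,784] mem=[0,8,9,0]

Answer: 784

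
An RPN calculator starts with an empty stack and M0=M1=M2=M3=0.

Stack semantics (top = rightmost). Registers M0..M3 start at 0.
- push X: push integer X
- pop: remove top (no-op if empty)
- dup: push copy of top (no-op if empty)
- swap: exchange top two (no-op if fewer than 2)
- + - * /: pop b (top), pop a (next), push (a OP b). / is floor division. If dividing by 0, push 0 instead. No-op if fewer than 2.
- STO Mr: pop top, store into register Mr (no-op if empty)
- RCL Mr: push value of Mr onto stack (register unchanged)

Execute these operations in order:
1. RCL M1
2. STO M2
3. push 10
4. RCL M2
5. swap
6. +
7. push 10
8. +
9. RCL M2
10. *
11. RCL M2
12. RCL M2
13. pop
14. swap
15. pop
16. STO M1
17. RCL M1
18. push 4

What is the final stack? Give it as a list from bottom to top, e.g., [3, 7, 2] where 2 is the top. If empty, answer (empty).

After op 1 (RCL M1): stack=[0] mem=[0,0,0,0]
After op 2 (STO M2): stack=[empty] mem=[0,0,0,0]
After op 3 (push 10): stack=[10] mem=[0,0,0,0]
After op 4 (RCL M2): stack=[10,0] mem=[0,0,0,0]
After op 5 (swap): stack=[0,10] mem=[0,0,0,0]
After op 6 (+): stack=[10] mem=[0,0,0,0]
After op 7 (push 10): stack=[10,10] mem=[0,0,0,0]
After op 8 (+): stack=[20] mem=[0,0,0,0]
After op 9 (RCL M2): stack=[20,0] mem=[0,0,0,0]
After op 10 (*): stack=[0] mem=[0,0,0,0]
After op 11 (RCL M2): stack=[0,0] mem=[0,0,0,0]
After op 12 (RCL M2): stack=[0,0,0] mem=[0,0,0,0]
After op 13 (pop): stack=[0,0] mem=[0,0,0,0]
After op 14 (swap): stack=[0,0] mem=[0,0,0,0]
After op 15 (pop): stack=[0] mem=[0,0,0,0]
After op 16 (STO M1): stack=[empty] mem=[0,0,0,0]
After op 17 (RCL M1): stack=[0] mem=[0,0,0,0]
After op 18 (push 4): stack=[0,4] mem=[0,0,0,0]

Answer: [0, 4]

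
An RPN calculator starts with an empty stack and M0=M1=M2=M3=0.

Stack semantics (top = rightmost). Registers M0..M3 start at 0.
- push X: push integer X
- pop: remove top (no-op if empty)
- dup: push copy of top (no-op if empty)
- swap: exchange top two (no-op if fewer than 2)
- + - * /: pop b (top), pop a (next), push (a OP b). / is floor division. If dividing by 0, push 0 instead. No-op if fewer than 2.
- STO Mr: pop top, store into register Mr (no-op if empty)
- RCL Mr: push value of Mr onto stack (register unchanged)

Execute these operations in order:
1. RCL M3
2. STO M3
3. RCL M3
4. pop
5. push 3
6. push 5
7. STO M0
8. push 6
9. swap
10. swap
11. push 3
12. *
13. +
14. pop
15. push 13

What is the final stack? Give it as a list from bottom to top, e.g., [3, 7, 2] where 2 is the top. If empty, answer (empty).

Answer: [13]

Derivation:
After op 1 (RCL M3): stack=[0] mem=[0,0,0,0]
After op 2 (STO M3): stack=[empty] mem=[0,0,0,0]
After op 3 (RCL M3): stack=[0] mem=[0,0,0,0]
After op 4 (pop): stack=[empty] mem=[0,0,0,0]
After op 5 (push 3): stack=[3] mem=[0,0,0,0]
After op 6 (push 5): stack=[3,5] mem=[0,0,0,0]
After op 7 (STO M0): stack=[3] mem=[5,0,0,0]
After op 8 (push 6): stack=[3,6] mem=[5,0,0,0]
After op 9 (swap): stack=[6,3] mem=[5,0,0,0]
After op 10 (swap): stack=[3,6] mem=[5,0,0,0]
After op 11 (push 3): stack=[3,6,3] mem=[5,0,0,0]
After op 12 (*): stack=[3,18] mem=[5,0,0,0]
After op 13 (+): stack=[21] mem=[5,0,0,0]
After op 14 (pop): stack=[empty] mem=[5,0,0,0]
After op 15 (push 13): stack=[13] mem=[5,0,0,0]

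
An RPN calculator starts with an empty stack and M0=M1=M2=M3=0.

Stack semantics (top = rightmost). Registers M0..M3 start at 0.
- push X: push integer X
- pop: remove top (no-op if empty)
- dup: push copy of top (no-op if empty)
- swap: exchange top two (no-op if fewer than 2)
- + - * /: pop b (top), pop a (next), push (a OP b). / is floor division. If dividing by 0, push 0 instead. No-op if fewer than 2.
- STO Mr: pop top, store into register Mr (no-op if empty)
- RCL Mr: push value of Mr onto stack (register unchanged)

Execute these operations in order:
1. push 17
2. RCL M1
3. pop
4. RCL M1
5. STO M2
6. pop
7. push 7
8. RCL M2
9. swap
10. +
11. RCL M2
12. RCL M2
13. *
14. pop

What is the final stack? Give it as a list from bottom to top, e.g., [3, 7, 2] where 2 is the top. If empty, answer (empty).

Answer: [7]

Derivation:
After op 1 (push 17): stack=[17] mem=[0,0,0,0]
After op 2 (RCL M1): stack=[17,0] mem=[0,0,0,0]
After op 3 (pop): stack=[17] mem=[0,0,0,0]
After op 4 (RCL M1): stack=[17,0] mem=[0,0,0,0]
After op 5 (STO M2): stack=[17] mem=[0,0,0,0]
After op 6 (pop): stack=[empty] mem=[0,0,0,0]
After op 7 (push 7): stack=[7] mem=[0,0,0,0]
After op 8 (RCL M2): stack=[7,0] mem=[0,0,0,0]
After op 9 (swap): stack=[0,7] mem=[0,0,0,0]
After op 10 (+): stack=[7] mem=[0,0,0,0]
After op 11 (RCL M2): stack=[7,0] mem=[0,0,0,0]
After op 12 (RCL M2): stack=[7,0,0] mem=[0,0,0,0]
After op 13 (*): stack=[7,0] mem=[0,0,0,0]
After op 14 (pop): stack=[7] mem=[0,0,0,0]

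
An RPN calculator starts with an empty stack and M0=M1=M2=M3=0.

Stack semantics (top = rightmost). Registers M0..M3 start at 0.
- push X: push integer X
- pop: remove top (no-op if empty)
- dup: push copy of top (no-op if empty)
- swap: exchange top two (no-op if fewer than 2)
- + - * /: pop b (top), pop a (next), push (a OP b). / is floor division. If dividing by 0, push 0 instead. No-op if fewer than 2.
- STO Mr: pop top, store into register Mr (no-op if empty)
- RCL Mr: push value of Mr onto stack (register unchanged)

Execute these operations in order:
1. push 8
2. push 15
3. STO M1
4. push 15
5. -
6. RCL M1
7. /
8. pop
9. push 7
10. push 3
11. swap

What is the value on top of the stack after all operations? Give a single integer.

After op 1 (push 8): stack=[8] mem=[0,0,0,0]
After op 2 (push 15): stack=[8,15] mem=[0,0,0,0]
After op 3 (STO M1): stack=[8] mem=[0,15,0,0]
After op 4 (push 15): stack=[8,15] mem=[0,15,0,0]
After op 5 (-): stack=[-7] mem=[0,15,0,0]
After op 6 (RCL M1): stack=[-7,15] mem=[0,15,0,0]
After op 7 (/): stack=[-1] mem=[0,15,0,0]
After op 8 (pop): stack=[empty] mem=[0,15,0,0]
After op 9 (push 7): stack=[7] mem=[0,15,0,0]
After op 10 (push 3): stack=[7,3] mem=[0,15,0,0]
After op 11 (swap): stack=[3,7] mem=[0,15,0,0]

Answer: 7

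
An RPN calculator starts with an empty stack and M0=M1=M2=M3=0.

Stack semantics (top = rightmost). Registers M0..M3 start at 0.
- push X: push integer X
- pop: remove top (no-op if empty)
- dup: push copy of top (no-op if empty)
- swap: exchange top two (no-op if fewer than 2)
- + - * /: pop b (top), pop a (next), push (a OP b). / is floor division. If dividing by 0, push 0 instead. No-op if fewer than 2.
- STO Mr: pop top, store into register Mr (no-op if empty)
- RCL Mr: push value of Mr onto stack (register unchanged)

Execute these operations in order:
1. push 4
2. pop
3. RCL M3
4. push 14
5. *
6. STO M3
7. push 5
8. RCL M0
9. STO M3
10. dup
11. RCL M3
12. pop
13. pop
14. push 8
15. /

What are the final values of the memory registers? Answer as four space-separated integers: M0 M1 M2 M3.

Answer: 0 0 0 0

Derivation:
After op 1 (push 4): stack=[4] mem=[0,0,0,0]
After op 2 (pop): stack=[empty] mem=[0,0,0,0]
After op 3 (RCL M3): stack=[0] mem=[0,0,0,0]
After op 4 (push 14): stack=[0,14] mem=[0,0,0,0]
After op 5 (*): stack=[0] mem=[0,0,0,0]
After op 6 (STO M3): stack=[empty] mem=[0,0,0,0]
After op 7 (push 5): stack=[5] mem=[0,0,0,0]
After op 8 (RCL M0): stack=[5,0] mem=[0,0,0,0]
After op 9 (STO M3): stack=[5] mem=[0,0,0,0]
After op 10 (dup): stack=[5,5] mem=[0,0,0,0]
After op 11 (RCL M3): stack=[5,5,0] mem=[0,0,0,0]
After op 12 (pop): stack=[5,5] mem=[0,0,0,0]
After op 13 (pop): stack=[5] mem=[0,0,0,0]
After op 14 (push 8): stack=[5,8] mem=[0,0,0,0]
After op 15 (/): stack=[0] mem=[0,0,0,0]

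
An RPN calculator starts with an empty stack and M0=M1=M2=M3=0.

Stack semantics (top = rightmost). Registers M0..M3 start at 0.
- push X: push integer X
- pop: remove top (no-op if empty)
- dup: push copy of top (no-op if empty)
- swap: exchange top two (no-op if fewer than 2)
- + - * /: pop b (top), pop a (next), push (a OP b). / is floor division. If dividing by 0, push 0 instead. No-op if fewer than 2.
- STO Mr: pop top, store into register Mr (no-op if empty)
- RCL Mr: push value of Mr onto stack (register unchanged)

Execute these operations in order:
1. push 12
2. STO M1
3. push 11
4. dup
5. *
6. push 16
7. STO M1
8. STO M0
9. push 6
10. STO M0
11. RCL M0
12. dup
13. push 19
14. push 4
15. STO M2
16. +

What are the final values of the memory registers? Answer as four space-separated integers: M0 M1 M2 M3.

Answer: 6 16 4 0

Derivation:
After op 1 (push 12): stack=[12] mem=[0,0,0,0]
After op 2 (STO M1): stack=[empty] mem=[0,12,0,0]
After op 3 (push 11): stack=[11] mem=[0,12,0,0]
After op 4 (dup): stack=[11,11] mem=[0,12,0,0]
After op 5 (*): stack=[121] mem=[0,12,0,0]
After op 6 (push 16): stack=[121,16] mem=[0,12,0,0]
After op 7 (STO M1): stack=[121] mem=[0,16,0,0]
After op 8 (STO M0): stack=[empty] mem=[121,16,0,0]
After op 9 (push 6): stack=[6] mem=[121,16,0,0]
After op 10 (STO M0): stack=[empty] mem=[6,16,0,0]
After op 11 (RCL M0): stack=[6] mem=[6,16,0,0]
After op 12 (dup): stack=[6,6] mem=[6,16,0,0]
After op 13 (push 19): stack=[6,6,19] mem=[6,16,0,0]
After op 14 (push 4): stack=[6,6,19,4] mem=[6,16,0,0]
After op 15 (STO M2): stack=[6,6,19] mem=[6,16,4,0]
After op 16 (+): stack=[6,25] mem=[6,16,4,0]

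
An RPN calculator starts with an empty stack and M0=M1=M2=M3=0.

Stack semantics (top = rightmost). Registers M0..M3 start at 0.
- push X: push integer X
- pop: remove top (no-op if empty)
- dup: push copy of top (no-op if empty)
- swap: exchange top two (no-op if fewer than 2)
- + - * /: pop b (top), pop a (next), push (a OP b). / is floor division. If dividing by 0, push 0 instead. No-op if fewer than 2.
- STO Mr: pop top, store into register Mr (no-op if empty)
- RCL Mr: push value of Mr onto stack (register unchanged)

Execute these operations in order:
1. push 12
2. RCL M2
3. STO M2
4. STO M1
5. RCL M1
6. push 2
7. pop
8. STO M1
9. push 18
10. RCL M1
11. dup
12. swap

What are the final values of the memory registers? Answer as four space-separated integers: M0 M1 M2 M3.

After op 1 (push 12): stack=[12] mem=[0,0,0,0]
After op 2 (RCL M2): stack=[12,0] mem=[0,0,0,0]
After op 3 (STO M2): stack=[12] mem=[0,0,0,0]
After op 4 (STO M1): stack=[empty] mem=[0,12,0,0]
After op 5 (RCL M1): stack=[12] mem=[0,12,0,0]
After op 6 (push 2): stack=[12,2] mem=[0,12,0,0]
After op 7 (pop): stack=[12] mem=[0,12,0,0]
After op 8 (STO M1): stack=[empty] mem=[0,12,0,0]
After op 9 (push 18): stack=[18] mem=[0,12,0,0]
After op 10 (RCL M1): stack=[18,12] mem=[0,12,0,0]
After op 11 (dup): stack=[18,12,12] mem=[0,12,0,0]
After op 12 (swap): stack=[18,12,12] mem=[0,12,0,0]

Answer: 0 12 0 0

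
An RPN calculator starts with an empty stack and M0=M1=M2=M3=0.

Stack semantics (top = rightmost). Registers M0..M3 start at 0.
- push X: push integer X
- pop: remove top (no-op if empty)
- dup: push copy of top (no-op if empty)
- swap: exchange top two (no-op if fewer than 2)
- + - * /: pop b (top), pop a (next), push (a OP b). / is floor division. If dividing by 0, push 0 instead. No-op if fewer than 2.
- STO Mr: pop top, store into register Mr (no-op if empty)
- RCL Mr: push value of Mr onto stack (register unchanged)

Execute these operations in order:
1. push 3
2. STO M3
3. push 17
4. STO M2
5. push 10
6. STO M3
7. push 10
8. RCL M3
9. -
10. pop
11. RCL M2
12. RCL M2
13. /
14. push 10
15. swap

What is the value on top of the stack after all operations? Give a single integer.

Answer: 1

Derivation:
After op 1 (push 3): stack=[3] mem=[0,0,0,0]
After op 2 (STO M3): stack=[empty] mem=[0,0,0,3]
After op 3 (push 17): stack=[17] mem=[0,0,0,3]
After op 4 (STO M2): stack=[empty] mem=[0,0,17,3]
After op 5 (push 10): stack=[10] mem=[0,0,17,3]
After op 6 (STO M3): stack=[empty] mem=[0,0,17,10]
After op 7 (push 10): stack=[10] mem=[0,0,17,10]
After op 8 (RCL M3): stack=[10,10] mem=[0,0,17,10]
After op 9 (-): stack=[0] mem=[0,0,17,10]
After op 10 (pop): stack=[empty] mem=[0,0,17,10]
After op 11 (RCL M2): stack=[17] mem=[0,0,17,10]
After op 12 (RCL M2): stack=[17,17] mem=[0,0,17,10]
After op 13 (/): stack=[1] mem=[0,0,17,10]
After op 14 (push 10): stack=[1,10] mem=[0,0,17,10]
After op 15 (swap): stack=[10,1] mem=[0,0,17,10]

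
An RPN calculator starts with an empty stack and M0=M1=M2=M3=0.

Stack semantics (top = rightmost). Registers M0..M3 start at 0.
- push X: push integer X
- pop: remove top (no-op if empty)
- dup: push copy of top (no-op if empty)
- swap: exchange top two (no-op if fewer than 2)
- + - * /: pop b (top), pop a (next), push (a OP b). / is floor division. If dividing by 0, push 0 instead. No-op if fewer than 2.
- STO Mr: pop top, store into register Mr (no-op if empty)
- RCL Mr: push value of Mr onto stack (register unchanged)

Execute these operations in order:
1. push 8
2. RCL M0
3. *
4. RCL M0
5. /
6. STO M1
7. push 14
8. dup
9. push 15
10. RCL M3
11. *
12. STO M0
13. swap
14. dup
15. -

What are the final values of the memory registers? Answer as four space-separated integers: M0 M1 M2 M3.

Answer: 0 0 0 0

Derivation:
After op 1 (push 8): stack=[8] mem=[0,0,0,0]
After op 2 (RCL M0): stack=[8,0] mem=[0,0,0,0]
After op 3 (*): stack=[0] mem=[0,0,0,0]
After op 4 (RCL M0): stack=[0,0] mem=[0,0,0,0]
After op 5 (/): stack=[0] mem=[0,0,0,0]
After op 6 (STO M1): stack=[empty] mem=[0,0,0,0]
After op 7 (push 14): stack=[14] mem=[0,0,0,0]
After op 8 (dup): stack=[14,14] mem=[0,0,0,0]
After op 9 (push 15): stack=[14,14,15] mem=[0,0,0,0]
After op 10 (RCL M3): stack=[14,14,15,0] mem=[0,0,0,0]
After op 11 (*): stack=[14,14,0] mem=[0,0,0,0]
After op 12 (STO M0): stack=[14,14] mem=[0,0,0,0]
After op 13 (swap): stack=[14,14] mem=[0,0,0,0]
After op 14 (dup): stack=[14,14,14] mem=[0,0,0,0]
After op 15 (-): stack=[14,0] mem=[0,0,0,0]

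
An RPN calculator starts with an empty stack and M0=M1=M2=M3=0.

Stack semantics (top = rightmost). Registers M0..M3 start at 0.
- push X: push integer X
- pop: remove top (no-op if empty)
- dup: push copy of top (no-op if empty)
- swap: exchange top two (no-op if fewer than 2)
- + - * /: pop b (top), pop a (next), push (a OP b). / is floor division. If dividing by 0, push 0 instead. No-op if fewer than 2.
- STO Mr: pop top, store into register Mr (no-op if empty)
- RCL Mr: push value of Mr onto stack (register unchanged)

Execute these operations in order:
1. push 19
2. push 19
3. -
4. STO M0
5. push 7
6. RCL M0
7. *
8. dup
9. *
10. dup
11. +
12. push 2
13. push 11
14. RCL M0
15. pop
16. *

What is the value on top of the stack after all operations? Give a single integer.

After op 1 (push 19): stack=[19] mem=[0,0,0,0]
After op 2 (push 19): stack=[19,19] mem=[0,0,0,0]
After op 3 (-): stack=[0] mem=[0,0,0,0]
After op 4 (STO M0): stack=[empty] mem=[0,0,0,0]
After op 5 (push 7): stack=[7] mem=[0,0,0,0]
After op 6 (RCL M0): stack=[7,0] mem=[0,0,0,0]
After op 7 (*): stack=[0] mem=[0,0,0,0]
After op 8 (dup): stack=[0,0] mem=[0,0,0,0]
After op 9 (*): stack=[0] mem=[0,0,0,0]
After op 10 (dup): stack=[0,0] mem=[0,0,0,0]
After op 11 (+): stack=[0] mem=[0,0,0,0]
After op 12 (push 2): stack=[0,2] mem=[0,0,0,0]
After op 13 (push 11): stack=[0,2,11] mem=[0,0,0,0]
After op 14 (RCL M0): stack=[0,2,11,0] mem=[0,0,0,0]
After op 15 (pop): stack=[0,2,11] mem=[0,0,0,0]
After op 16 (*): stack=[0,22] mem=[0,0,0,0]

Answer: 22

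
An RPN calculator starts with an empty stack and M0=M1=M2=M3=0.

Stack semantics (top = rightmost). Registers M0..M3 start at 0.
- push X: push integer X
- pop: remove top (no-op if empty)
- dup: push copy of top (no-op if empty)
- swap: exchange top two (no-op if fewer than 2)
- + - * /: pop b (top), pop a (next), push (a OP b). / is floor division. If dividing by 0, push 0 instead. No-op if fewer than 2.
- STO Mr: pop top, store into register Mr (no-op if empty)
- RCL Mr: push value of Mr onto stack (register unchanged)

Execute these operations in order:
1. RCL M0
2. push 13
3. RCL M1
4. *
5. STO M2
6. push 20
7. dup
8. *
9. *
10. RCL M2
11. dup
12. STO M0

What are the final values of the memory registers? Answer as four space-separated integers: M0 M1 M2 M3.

After op 1 (RCL M0): stack=[0] mem=[0,0,0,0]
After op 2 (push 13): stack=[0,13] mem=[0,0,0,0]
After op 3 (RCL M1): stack=[0,13,0] mem=[0,0,0,0]
After op 4 (*): stack=[0,0] mem=[0,0,0,0]
After op 5 (STO M2): stack=[0] mem=[0,0,0,0]
After op 6 (push 20): stack=[0,20] mem=[0,0,0,0]
After op 7 (dup): stack=[0,20,20] mem=[0,0,0,0]
After op 8 (*): stack=[0,400] mem=[0,0,0,0]
After op 9 (*): stack=[0] mem=[0,0,0,0]
After op 10 (RCL M2): stack=[0,0] mem=[0,0,0,0]
After op 11 (dup): stack=[0,0,0] mem=[0,0,0,0]
After op 12 (STO M0): stack=[0,0] mem=[0,0,0,0]

Answer: 0 0 0 0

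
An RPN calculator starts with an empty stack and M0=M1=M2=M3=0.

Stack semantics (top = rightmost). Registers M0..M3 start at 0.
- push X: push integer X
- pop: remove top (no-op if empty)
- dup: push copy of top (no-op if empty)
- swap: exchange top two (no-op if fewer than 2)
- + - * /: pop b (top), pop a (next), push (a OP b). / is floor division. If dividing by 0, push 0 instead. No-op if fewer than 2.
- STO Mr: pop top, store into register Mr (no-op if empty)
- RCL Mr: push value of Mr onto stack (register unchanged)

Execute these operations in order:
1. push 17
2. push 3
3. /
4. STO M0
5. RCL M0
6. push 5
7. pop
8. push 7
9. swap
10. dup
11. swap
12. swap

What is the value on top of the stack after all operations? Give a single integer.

After op 1 (push 17): stack=[17] mem=[0,0,0,0]
After op 2 (push 3): stack=[17,3] mem=[0,0,0,0]
After op 3 (/): stack=[5] mem=[0,0,0,0]
After op 4 (STO M0): stack=[empty] mem=[5,0,0,0]
After op 5 (RCL M0): stack=[5] mem=[5,0,0,0]
After op 6 (push 5): stack=[5,5] mem=[5,0,0,0]
After op 7 (pop): stack=[5] mem=[5,0,0,0]
After op 8 (push 7): stack=[5,7] mem=[5,0,0,0]
After op 9 (swap): stack=[7,5] mem=[5,0,0,0]
After op 10 (dup): stack=[7,5,5] mem=[5,0,0,0]
After op 11 (swap): stack=[7,5,5] mem=[5,0,0,0]
After op 12 (swap): stack=[7,5,5] mem=[5,0,0,0]

Answer: 5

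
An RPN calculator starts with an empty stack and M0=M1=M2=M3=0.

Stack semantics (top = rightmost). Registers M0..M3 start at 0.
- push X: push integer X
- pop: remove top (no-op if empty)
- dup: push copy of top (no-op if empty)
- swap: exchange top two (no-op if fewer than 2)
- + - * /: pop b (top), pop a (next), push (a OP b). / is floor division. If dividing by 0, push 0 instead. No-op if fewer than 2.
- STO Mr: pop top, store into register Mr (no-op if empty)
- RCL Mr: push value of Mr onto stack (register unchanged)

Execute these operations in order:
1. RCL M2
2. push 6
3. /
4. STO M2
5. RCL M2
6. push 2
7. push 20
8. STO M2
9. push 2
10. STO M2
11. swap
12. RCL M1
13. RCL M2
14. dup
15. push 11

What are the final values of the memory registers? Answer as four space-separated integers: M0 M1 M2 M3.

Answer: 0 0 2 0

Derivation:
After op 1 (RCL M2): stack=[0] mem=[0,0,0,0]
After op 2 (push 6): stack=[0,6] mem=[0,0,0,0]
After op 3 (/): stack=[0] mem=[0,0,0,0]
After op 4 (STO M2): stack=[empty] mem=[0,0,0,0]
After op 5 (RCL M2): stack=[0] mem=[0,0,0,0]
After op 6 (push 2): stack=[0,2] mem=[0,0,0,0]
After op 7 (push 20): stack=[0,2,20] mem=[0,0,0,0]
After op 8 (STO M2): stack=[0,2] mem=[0,0,20,0]
After op 9 (push 2): stack=[0,2,2] mem=[0,0,20,0]
After op 10 (STO M2): stack=[0,2] mem=[0,0,2,0]
After op 11 (swap): stack=[2,0] mem=[0,0,2,0]
After op 12 (RCL M1): stack=[2,0,0] mem=[0,0,2,0]
After op 13 (RCL M2): stack=[2,0,0,2] mem=[0,0,2,0]
After op 14 (dup): stack=[2,0,0,2,2] mem=[0,0,2,0]
After op 15 (push 11): stack=[2,0,0,2,2,11] mem=[0,0,2,0]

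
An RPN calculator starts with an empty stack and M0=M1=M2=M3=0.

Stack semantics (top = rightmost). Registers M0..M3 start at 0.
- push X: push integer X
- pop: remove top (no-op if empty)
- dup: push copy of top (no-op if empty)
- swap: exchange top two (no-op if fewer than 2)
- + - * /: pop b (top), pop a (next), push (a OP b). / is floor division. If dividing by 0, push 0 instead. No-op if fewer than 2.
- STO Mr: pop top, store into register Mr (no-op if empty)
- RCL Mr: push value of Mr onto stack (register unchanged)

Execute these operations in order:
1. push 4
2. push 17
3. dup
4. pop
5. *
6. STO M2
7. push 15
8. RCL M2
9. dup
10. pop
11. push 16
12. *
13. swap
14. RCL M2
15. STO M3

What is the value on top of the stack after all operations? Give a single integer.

Answer: 15

Derivation:
After op 1 (push 4): stack=[4] mem=[0,0,0,0]
After op 2 (push 17): stack=[4,17] mem=[0,0,0,0]
After op 3 (dup): stack=[4,17,17] mem=[0,0,0,0]
After op 4 (pop): stack=[4,17] mem=[0,0,0,0]
After op 5 (*): stack=[68] mem=[0,0,0,0]
After op 6 (STO M2): stack=[empty] mem=[0,0,68,0]
After op 7 (push 15): stack=[15] mem=[0,0,68,0]
After op 8 (RCL M2): stack=[15,68] mem=[0,0,68,0]
After op 9 (dup): stack=[15,68,68] mem=[0,0,68,0]
After op 10 (pop): stack=[15,68] mem=[0,0,68,0]
After op 11 (push 16): stack=[15,68,16] mem=[0,0,68,0]
After op 12 (*): stack=[15,1088] mem=[0,0,68,0]
After op 13 (swap): stack=[1088,15] mem=[0,0,68,0]
After op 14 (RCL M2): stack=[1088,15,68] mem=[0,0,68,0]
After op 15 (STO M3): stack=[1088,15] mem=[0,0,68,68]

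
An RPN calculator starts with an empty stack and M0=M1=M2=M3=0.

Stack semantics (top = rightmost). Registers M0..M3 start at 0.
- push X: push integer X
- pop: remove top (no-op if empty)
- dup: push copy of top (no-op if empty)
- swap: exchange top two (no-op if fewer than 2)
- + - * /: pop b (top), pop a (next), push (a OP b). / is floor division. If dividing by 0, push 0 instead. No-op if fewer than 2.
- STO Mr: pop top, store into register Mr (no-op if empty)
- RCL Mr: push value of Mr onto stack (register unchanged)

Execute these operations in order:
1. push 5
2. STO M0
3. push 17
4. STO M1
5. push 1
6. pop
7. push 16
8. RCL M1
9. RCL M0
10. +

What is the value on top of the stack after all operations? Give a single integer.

After op 1 (push 5): stack=[5] mem=[0,0,0,0]
After op 2 (STO M0): stack=[empty] mem=[5,0,0,0]
After op 3 (push 17): stack=[17] mem=[5,0,0,0]
After op 4 (STO M1): stack=[empty] mem=[5,17,0,0]
After op 5 (push 1): stack=[1] mem=[5,17,0,0]
After op 6 (pop): stack=[empty] mem=[5,17,0,0]
After op 7 (push 16): stack=[16] mem=[5,17,0,0]
After op 8 (RCL M1): stack=[16,17] mem=[5,17,0,0]
After op 9 (RCL M0): stack=[16,17,5] mem=[5,17,0,0]
After op 10 (+): stack=[16,22] mem=[5,17,0,0]

Answer: 22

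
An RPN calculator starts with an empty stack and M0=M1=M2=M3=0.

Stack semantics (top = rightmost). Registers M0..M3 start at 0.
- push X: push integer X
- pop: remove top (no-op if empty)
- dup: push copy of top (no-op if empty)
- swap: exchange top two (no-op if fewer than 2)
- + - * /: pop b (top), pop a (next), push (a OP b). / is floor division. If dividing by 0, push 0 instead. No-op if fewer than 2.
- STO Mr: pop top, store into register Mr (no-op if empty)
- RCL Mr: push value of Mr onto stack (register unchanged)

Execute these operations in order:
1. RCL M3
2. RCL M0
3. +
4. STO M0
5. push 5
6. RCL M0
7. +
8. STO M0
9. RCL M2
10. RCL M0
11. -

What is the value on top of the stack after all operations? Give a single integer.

Answer: -5

Derivation:
After op 1 (RCL M3): stack=[0] mem=[0,0,0,0]
After op 2 (RCL M0): stack=[0,0] mem=[0,0,0,0]
After op 3 (+): stack=[0] mem=[0,0,0,0]
After op 4 (STO M0): stack=[empty] mem=[0,0,0,0]
After op 5 (push 5): stack=[5] mem=[0,0,0,0]
After op 6 (RCL M0): stack=[5,0] mem=[0,0,0,0]
After op 7 (+): stack=[5] mem=[0,0,0,0]
After op 8 (STO M0): stack=[empty] mem=[5,0,0,0]
After op 9 (RCL M2): stack=[0] mem=[5,0,0,0]
After op 10 (RCL M0): stack=[0,5] mem=[5,0,0,0]
After op 11 (-): stack=[-5] mem=[5,0,0,0]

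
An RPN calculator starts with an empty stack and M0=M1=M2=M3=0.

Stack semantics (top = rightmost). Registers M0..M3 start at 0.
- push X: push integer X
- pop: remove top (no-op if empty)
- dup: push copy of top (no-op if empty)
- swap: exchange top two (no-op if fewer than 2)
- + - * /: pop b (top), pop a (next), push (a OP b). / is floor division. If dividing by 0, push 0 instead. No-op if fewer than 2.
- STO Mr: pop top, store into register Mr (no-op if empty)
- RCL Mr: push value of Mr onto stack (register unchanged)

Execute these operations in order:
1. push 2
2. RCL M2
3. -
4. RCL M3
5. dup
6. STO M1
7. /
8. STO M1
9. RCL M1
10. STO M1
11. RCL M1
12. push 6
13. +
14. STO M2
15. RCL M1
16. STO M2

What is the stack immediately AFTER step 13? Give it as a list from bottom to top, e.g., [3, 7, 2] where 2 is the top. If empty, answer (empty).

After op 1 (push 2): stack=[2] mem=[0,0,0,0]
After op 2 (RCL M2): stack=[2,0] mem=[0,0,0,0]
After op 3 (-): stack=[2] mem=[0,0,0,0]
After op 4 (RCL M3): stack=[2,0] mem=[0,0,0,0]
After op 5 (dup): stack=[2,0,0] mem=[0,0,0,0]
After op 6 (STO M1): stack=[2,0] mem=[0,0,0,0]
After op 7 (/): stack=[0] mem=[0,0,0,0]
After op 8 (STO M1): stack=[empty] mem=[0,0,0,0]
After op 9 (RCL M1): stack=[0] mem=[0,0,0,0]
After op 10 (STO M1): stack=[empty] mem=[0,0,0,0]
After op 11 (RCL M1): stack=[0] mem=[0,0,0,0]
After op 12 (push 6): stack=[0,6] mem=[0,0,0,0]
After op 13 (+): stack=[6] mem=[0,0,0,0]

[6]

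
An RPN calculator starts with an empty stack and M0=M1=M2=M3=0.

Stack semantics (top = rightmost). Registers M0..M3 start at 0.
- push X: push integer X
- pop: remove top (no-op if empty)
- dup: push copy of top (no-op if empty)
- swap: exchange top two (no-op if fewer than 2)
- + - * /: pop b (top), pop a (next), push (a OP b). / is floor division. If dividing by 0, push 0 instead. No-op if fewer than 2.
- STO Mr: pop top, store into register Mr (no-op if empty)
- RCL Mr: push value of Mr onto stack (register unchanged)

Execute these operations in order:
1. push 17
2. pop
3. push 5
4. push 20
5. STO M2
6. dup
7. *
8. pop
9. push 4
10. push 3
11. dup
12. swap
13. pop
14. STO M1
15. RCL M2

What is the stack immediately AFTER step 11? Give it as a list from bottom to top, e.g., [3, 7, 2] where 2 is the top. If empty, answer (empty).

After op 1 (push 17): stack=[17] mem=[0,0,0,0]
After op 2 (pop): stack=[empty] mem=[0,0,0,0]
After op 3 (push 5): stack=[5] mem=[0,0,0,0]
After op 4 (push 20): stack=[5,20] mem=[0,0,0,0]
After op 5 (STO M2): stack=[5] mem=[0,0,20,0]
After op 6 (dup): stack=[5,5] mem=[0,0,20,0]
After op 7 (*): stack=[25] mem=[0,0,20,0]
After op 8 (pop): stack=[empty] mem=[0,0,20,0]
After op 9 (push 4): stack=[4] mem=[0,0,20,0]
After op 10 (push 3): stack=[4,3] mem=[0,0,20,0]
After op 11 (dup): stack=[4,3,3] mem=[0,0,20,0]

[4, 3, 3]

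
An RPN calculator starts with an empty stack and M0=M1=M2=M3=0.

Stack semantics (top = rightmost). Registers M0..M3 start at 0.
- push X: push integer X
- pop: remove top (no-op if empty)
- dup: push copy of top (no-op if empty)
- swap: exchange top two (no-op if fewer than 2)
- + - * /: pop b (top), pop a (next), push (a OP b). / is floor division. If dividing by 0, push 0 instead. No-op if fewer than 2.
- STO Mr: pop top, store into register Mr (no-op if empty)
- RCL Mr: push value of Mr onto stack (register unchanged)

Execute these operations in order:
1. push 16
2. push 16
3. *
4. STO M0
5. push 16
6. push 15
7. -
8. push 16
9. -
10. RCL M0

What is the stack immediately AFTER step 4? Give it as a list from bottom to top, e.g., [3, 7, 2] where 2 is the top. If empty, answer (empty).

After op 1 (push 16): stack=[16] mem=[0,0,0,0]
After op 2 (push 16): stack=[16,16] mem=[0,0,0,0]
After op 3 (*): stack=[256] mem=[0,0,0,0]
After op 4 (STO M0): stack=[empty] mem=[256,0,0,0]

(empty)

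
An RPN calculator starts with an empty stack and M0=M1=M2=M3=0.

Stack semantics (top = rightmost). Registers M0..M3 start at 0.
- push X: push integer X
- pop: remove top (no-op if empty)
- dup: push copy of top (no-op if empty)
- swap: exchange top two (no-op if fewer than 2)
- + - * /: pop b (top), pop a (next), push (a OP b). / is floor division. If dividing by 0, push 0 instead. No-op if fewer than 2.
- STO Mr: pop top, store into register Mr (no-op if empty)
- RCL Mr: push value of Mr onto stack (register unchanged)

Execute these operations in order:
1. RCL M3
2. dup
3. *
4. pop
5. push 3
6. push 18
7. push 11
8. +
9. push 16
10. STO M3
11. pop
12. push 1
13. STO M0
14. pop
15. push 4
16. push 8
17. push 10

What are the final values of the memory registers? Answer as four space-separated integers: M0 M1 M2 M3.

Answer: 1 0 0 16

Derivation:
After op 1 (RCL M3): stack=[0] mem=[0,0,0,0]
After op 2 (dup): stack=[0,0] mem=[0,0,0,0]
After op 3 (*): stack=[0] mem=[0,0,0,0]
After op 4 (pop): stack=[empty] mem=[0,0,0,0]
After op 5 (push 3): stack=[3] mem=[0,0,0,0]
After op 6 (push 18): stack=[3,18] mem=[0,0,0,0]
After op 7 (push 11): stack=[3,18,11] mem=[0,0,0,0]
After op 8 (+): stack=[3,29] mem=[0,0,0,0]
After op 9 (push 16): stack=[3,29,16] mem=[0,0,0,0]
After op 10 (STO M3): stack=[3,29] mem=[0,0,0,16]
After op 11 (pop): stack=[3] mem=[0,0,0,16]
After op 12 (push 1): stack=[3,1] mem=[0,0,0,16]
After op 13 (STO M0): stack=[3] mem=[1,0,0,16]
After op 14 (pop): stack=[empty] mem=[1,0,0,16]
After op 15 (push 4): stack=[4] mem=[1,0,0,16]
After op 16 (push 8): stack=[4,8] mem=[1,0,0,16]
After op 17 (push 10): stack=[4,8,10] mem=[1,0,0,16]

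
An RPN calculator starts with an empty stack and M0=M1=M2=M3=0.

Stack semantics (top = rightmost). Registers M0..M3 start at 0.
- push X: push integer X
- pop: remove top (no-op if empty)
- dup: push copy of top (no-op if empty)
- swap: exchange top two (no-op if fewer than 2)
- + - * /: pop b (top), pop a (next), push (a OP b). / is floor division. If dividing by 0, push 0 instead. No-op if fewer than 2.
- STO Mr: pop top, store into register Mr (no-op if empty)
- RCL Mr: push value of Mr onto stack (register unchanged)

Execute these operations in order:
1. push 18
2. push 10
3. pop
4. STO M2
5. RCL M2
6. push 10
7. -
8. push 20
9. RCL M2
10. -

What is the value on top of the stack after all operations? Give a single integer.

After op 1 (push 18): stack=[18] mem=[0,0,0,0]
After op 2 (push 10): stack=[18,10] mem=[0,0,0,0]
After op 3 (pop): stack=[18] mem=[0,0,0,0]
After op 4 (STO M2): stack=[empty] mem=[0,0,18,0]
After op 5 (RCL M2): stack=[18] mem=[0,0,18,0]
After op 6 (push 10): stack=[18,10] mem=[0,0,18,0]
After op 7 (-): stack=[8] mem=[0,0,18,0]
After op 8 (push 20): stack=[8,20] mem=[0,0,18,0]
After op 9 (RCL M2): stack=[8,20,18] mem=[0,0,18,0]
After op 10 (-): stack=[8,2] mem=[0,0,18,0]

Answer: 2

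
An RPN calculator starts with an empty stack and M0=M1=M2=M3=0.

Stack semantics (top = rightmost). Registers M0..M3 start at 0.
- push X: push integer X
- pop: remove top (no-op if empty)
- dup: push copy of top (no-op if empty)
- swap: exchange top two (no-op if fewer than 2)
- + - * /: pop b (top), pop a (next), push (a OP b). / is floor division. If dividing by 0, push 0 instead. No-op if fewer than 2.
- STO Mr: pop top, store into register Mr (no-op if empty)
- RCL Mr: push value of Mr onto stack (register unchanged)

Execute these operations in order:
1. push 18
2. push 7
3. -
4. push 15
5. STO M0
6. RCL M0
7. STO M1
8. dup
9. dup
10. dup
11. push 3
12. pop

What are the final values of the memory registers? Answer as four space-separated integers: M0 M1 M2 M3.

Answer: 15 15 0 0

Derivation:
After op 1 (push 18): stack=[18] mem=[0,0,0,0]
After op 2 (push 7): stack=[18,7] mem=[0,0,0,0]
After op 3 (-): stack=[11] mem=[0,0,0,0]
After op 4 (push 15): stack=[11,15] mem=[0,0,0,0]
After op 5 (STO M0): stack=[11] mem=[15,0,0,0]
After op 6 (RCL M0): stack=[11,15] mem=[15,0,0,0]
After op 7 (STO M1): stack=[11] mem=[15,15,0,0]
After op 8 (dup): stack=[11,11] mem=[15,15,0,0]
After op 9 (dup): stack=[11,11,11] mem=[15,15,0,0]
After op 10 (dup): stack=[11,11,11,11] mem=[15,15,0,0]
After op 11 (push 3): stack=[11,11,11,11,3] mem=[15,15,0,0]
After op 12 (pop): stack=[11,11,11,11] mem=[15,15,0,0]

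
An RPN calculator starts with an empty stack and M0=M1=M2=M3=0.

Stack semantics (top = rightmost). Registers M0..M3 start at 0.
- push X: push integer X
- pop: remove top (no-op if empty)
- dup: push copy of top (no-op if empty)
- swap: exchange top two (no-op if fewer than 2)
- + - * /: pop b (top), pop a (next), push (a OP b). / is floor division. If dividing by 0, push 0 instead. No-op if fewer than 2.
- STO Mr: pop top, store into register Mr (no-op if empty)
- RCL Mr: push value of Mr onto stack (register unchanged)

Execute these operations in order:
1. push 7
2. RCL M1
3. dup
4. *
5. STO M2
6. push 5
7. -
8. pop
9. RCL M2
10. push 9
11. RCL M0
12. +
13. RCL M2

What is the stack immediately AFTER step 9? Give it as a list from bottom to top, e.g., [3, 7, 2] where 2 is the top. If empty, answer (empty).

After op 1 (push 7): stack=[7] mem=[0,0,0,0]
After op 2 (RCL M1): stack=[7,0] mem=[0,0,0,0]
After op 3 (dup): stack=[7,0,0] mem=[0,0,0,0]
After op 4 (*): stack=[7,0] mem=[0,0,0,0]
After op 5 (STO M2): stack=[7] mem=[0,0,0,0]
After op 6 (push 5): stack=[7,5] mem=[0,0,0,0]
After op 7 (-): stack=[2] mem=[0,0,0,0]
After op 8 (pop): stack=[empty] mem=[0,0,0,0]
After op 9 (RCL M2): stack=[0] mem=[0,0,0,0]

[0]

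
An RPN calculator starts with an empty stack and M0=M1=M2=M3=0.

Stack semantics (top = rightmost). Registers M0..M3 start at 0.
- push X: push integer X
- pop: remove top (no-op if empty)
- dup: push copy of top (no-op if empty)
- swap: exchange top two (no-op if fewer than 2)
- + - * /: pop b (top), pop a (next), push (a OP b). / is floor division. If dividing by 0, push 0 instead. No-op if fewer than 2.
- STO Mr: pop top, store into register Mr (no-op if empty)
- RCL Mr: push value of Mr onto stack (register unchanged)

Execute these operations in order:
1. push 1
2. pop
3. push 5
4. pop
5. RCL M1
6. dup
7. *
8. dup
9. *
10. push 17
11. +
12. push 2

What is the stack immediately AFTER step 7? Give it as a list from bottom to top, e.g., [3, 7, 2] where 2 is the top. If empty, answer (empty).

After op 1 (push 1): stack=[1] mem=[0,0,0,0]
After op 2 (pop): stack=[empty] mem=[0,0,0,0]
After op 3 (push 5): stack=[5] mem=[0,0,0,0]
After op 4 (pop): stack=[empty] mem=[0,0,0,0]
After op 5 (RCL M1): stack=[0] mem=[0,0,0,0]
After op 6 (dup): stack=[0,0] mem=[0,0,0,0]
After op 7 (*): stack=[0] mem=[0,0,0,0]

[0]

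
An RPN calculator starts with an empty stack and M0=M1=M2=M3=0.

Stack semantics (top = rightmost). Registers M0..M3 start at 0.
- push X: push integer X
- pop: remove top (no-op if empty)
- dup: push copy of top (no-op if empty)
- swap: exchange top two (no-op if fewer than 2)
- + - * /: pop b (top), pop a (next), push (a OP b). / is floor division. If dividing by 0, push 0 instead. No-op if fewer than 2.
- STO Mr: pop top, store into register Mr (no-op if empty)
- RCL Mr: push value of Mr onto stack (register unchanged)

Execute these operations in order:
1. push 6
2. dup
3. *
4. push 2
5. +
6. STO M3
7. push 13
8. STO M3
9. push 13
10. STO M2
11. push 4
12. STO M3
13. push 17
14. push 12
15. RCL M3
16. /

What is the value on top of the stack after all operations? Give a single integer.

Answer: 3

Derivation:
After op 1 (push 6): stack=[6] mem=[0,0,0,0]
After op 2 (dup): stack=[6,6] mem=[0,0,0,0]
After op 3 (*): stack=[36] mem=[0,0,0,0]
After op 4 (push 2): stack=[36,2] mem=[0,0,0,0]
After op 5 (+): stack=[38] mem=[0,0,0,0]
After op 6 (STO M3): stack=[empty] mem=[0,0,0,38]
After op 7 (push 13): stack=[13] mem=[0,0,0,38]
After op 8 (STO M3): stack=[empty] mem=[0,0,0,13]
After op 9 (push 13): stack=[13] mem=[0,0,0,13]
After op 10 (STO M2): stack=[empty] mem=[0,0,13,13]
After op 11 (push 4): stack=[4] mem=[0,0,13,13]
After op 12 (STO M3): stack=[empty] mem=[0,0,13,4]
After op 13 (push 17): stack=[17] mem=[0,0,13,4]
After op 14 (push 12): stack=[17,12] mem=[0,0,13,4]
After op 15 (RCL M3): stack=[17,12,4] mem=[0,0,13,4]
After op 16 (/): stack=[17,3] mem=[0,0,13,4]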